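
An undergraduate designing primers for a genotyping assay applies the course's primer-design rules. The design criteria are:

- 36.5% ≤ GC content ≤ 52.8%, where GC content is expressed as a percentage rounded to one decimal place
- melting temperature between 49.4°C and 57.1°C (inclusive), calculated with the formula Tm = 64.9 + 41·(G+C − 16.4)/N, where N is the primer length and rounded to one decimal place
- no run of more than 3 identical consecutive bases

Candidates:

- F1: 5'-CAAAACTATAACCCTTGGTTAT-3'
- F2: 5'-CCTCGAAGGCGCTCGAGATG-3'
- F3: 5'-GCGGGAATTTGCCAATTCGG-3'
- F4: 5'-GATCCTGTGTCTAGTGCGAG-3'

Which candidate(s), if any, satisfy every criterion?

F1 (22 nt, A=8 T=7 G=2 C=5): GC 7/22 = 31.8%, outside 36.5–52.8% ✗; Tm = 64.9 + 41·(7 − 16.4)/22 = 47.4°C, outside 49.4–57.1°C ✗; longest run = 4, exceeds 3 ✗ — fails.
F2 (20 nt, A=4 T=3 G=7 C=6): GC 13/20 = 65.0%, outside 36.5–52.8% ✗; Tm = 64.9 + 41·(13 − 16.4)/20 = 57.9°C, outside 49.4–57.1°C ✗; longest run = 2 ✓ — fails.
F3 (20 nt, A=4 T=5 G=7 C=4): GC 11/20 = 55.0%, outside 36.5–52.8% ✗; Tm = 64.9 + 41·(11 − 16.4)/20 = 53.8°C ✓; longest run = 3 ✓ — fails.
F4 (20 nt, A=3 T=6 G=7 C=4): GC 11/20 = 55.0%, outside 36.5–52.8% ✗; Tm = 64.9 + 41·(11 − 16.4)/20 = 53.8°C ✓; longest run = 2 ✓ — fails.

None of the candidates satisfy all criteria.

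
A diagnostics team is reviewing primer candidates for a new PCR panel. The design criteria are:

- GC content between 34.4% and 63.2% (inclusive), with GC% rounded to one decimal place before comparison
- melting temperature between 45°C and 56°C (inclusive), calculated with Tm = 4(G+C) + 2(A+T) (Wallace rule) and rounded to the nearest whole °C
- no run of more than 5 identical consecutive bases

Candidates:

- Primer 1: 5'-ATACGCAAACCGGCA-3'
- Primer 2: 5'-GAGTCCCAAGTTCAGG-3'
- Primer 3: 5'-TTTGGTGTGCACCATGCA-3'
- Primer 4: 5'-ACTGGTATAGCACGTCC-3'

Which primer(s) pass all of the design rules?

Primer 1 (15 nt, A=6 T=1 G=3 C=5): GC 8/15 = 53.3% ✓; Tm = 2·7 + 4·8 = 46°C ✓; longest run = 3 ✓ — passes.
Primer 2 (16 nt, A=4 T=3 G=5 C=4): GC 9/16 = 56.3% ✓; Tm = 2·7 + 4·9 = 50°C ✓; longest run = 3 ✓ — passes.
Primer 3 (18 nt, A=3 T=6 G=5 C=4): GC 9/18 = 50.0% ✓; Tm = 2·9 + 4·9 = 54°C ✓; longest run = 3 ✓ — passes.
Primer 4 (17 nt, A=4 T=4 G=4 C=5): GC 9/17 = 52.9% ✓; Tm = 2·8 + 4·9 = 52°C ✓; longest run = 2 ✓ — passes.

Primer 1, Primer 2, Primer 3 and Primer 4.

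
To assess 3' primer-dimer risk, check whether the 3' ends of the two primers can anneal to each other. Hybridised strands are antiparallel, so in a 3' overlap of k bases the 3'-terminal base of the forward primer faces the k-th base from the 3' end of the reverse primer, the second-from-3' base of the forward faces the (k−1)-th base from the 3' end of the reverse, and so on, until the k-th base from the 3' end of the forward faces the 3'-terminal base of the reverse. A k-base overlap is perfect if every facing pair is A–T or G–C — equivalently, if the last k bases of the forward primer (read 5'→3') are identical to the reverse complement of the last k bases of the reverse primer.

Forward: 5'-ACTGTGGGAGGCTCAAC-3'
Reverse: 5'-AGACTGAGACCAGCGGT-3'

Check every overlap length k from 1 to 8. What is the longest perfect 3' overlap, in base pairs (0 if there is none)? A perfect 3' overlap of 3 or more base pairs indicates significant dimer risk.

Last 8 bases (5'→3') — forward …GGCTCAAC, reverse …CCAGCGGT.
Reverse complement of the reverse primer's last 8 bases: ACCGCTGG; its first k bases are the reverse complement of the reverse primer's last k bases, so a perfect k-base overlap needs the forward primer's last k bases to equal them.
Comparing (forward last k vs required): k=1: C vs A ✗; k=2: AC vs AC ✓; k=3: AAC vs ACC ✗; k=4: CAAC vs ACCG ✗; k=5: TCAAC vs ACCGC ✗; k=6: CTCAAC vs ACCGCT ✗; k=7: GCTCAAC vs ACCGCTG ✗; k=8: GGCTCAAC vs ACCGCTGG ✗.
Only k = 2 is perfect, so the longest perfect 3' overlap is 2.

Longest perfect overlap: 2 complementary base pairs; below the dimer-risk threshold (threshold 3).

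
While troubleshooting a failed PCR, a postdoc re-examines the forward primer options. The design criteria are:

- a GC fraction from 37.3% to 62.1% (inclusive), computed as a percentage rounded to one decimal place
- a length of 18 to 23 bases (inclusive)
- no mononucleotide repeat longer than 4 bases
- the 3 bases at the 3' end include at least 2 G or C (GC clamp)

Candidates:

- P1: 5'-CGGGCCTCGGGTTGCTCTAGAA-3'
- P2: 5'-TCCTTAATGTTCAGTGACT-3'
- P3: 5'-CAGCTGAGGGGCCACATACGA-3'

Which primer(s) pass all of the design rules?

P1 (22 nt, A=3 T=5 G=8 C=6): GC 14/22 = 63.6%, outside 37.3–62.1% ✗; length 22 ✓; longest run = 3 ✓; 3' end GAA has 1 G/C, need ≥2 ✗ — fails.
P2 (19 nt, A=4 T=8 G=3 C=4): GC 7/19 = 36.8%, outside 37.3–62.1% ✗; length 19 ✓; longest run = 2 ✓; 3' end ACT has 1 G/C, need ≥2 ✗ — fails.
P3 (21 nt, A=6 T=2 G=7 C=6): GC 13/21 = 61.9% ✓; length 21 ✓; longest run = 4 ✓; 3' end CGA has 2 G/C ✓ — passes.

P3 only.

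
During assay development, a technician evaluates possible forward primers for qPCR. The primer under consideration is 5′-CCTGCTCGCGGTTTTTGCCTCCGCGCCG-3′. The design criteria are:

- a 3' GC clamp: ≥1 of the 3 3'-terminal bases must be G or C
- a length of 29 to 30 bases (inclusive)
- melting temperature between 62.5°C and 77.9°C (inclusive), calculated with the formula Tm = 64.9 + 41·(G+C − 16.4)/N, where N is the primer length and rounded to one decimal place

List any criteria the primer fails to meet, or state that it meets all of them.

Base counts: A=0, T=8, G=8, C=12 (length 28).
GC clamp: 3' end CCG has 3 G/C ✓
length: length 28, outside 29–30 ✗
Tm: Tm = 64.9 + 41·(20 − 16.4)/28 = 70.2°C ✓

Fails: length.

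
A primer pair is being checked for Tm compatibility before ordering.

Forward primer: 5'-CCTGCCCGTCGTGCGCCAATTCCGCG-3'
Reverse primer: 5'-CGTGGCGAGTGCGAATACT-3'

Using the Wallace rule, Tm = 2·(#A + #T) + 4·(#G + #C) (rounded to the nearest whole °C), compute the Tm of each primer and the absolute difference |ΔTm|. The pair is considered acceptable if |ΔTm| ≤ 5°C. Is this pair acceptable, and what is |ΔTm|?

Forward: A=2 T=5 G=7 C=12 → Tm = 2·7 + 4·19 = 90°C.
Reverse: A=4 T=4 G=7 C=4 → Tm = 2·8 + 4·11 = 60°C.
|ΔTm| = |90 − 60| = 30°C, > 5°C.

|ΔTm| = 30°C; the pair is not acceptable.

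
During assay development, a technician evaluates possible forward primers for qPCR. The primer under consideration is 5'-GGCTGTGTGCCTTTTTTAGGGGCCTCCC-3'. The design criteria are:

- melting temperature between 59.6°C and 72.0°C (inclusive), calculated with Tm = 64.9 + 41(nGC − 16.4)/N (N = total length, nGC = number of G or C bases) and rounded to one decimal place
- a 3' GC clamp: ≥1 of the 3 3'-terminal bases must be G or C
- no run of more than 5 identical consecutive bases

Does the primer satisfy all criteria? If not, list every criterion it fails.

Base counts: A=1, T=10, G=9, C=8 (length 28).
Tm: Tm = 64.9 + 41·(17 − 16.4)/28 = 65.8°C ✓
GC clamp: 3' end CCC has 3 G/C ✓
homopolymer run: longest run = 6, exceeds 5 ✗

Fails: homopolymer run.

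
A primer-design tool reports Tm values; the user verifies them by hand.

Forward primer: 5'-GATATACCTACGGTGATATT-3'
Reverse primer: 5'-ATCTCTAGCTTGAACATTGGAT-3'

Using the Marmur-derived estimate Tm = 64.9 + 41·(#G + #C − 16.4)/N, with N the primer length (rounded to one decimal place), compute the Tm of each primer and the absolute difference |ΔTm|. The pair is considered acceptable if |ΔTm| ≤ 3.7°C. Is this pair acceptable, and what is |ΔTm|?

|ΔTm| = 3.6°C; the pair is acceptable.

Forward: G+C = 7, N = 20 → Tm = 64.9 + 41·(7 − 16.4)/20 = 45.6°C.
Reverse: G+C = 8, N = 22 → Tm = 64.9 + 41·(8 − 16.4)/22 = 49.2°C.
|ΔTm| = |45.6 − 49.2| = 3.6°C, ≤ 3.7°C.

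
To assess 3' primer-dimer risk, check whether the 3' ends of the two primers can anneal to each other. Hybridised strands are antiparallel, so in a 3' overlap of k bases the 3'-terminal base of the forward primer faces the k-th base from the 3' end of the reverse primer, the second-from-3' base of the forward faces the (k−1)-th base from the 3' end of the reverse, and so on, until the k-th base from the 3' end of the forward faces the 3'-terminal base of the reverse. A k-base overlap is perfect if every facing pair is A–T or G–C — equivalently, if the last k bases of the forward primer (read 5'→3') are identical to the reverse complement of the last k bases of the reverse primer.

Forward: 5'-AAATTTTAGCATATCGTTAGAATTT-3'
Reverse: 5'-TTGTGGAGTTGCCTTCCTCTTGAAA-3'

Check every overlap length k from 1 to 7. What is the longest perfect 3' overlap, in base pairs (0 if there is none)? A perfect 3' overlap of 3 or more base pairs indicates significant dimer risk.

Longest perfect overlap: 3 complementary base pairs; significant dimer risk (threshold 3).

Last 7 bases (5'→3') — forward …AGAATTT, reverse …CTTGAAA.
Reverse complement of the reverse primer's last 7 bases: TTTCAAG; its first k bases are the reverse complement of the reverse primer's last k bases, so a perfect k-base overlap needs the forward primer's last k bases to equal them.
Comparing (forward last k vs required): k=1: T vs T ✓; k=2: TT vs TT ✓; k=3: TTT vs TTT ✓; k=4: ATTT vs TTTC ✗; k=5: AATTT vs TTTCA ✗; k=6: GAATTT vs TTTCAA ✗; k=7: AGAATTT vs TTTCAAG ✗.
Perfect overlaps at k = 1, 2, 3; the largest is 3.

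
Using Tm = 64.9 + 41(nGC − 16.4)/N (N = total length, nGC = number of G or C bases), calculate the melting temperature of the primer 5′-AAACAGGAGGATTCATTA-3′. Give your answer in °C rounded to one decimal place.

Base counts: A=8, T=4, G=4, C=2; G+C = 6, N = 18.
Tm = 64.9 + 41·(6 − 16.4)/18 = 64.9 + -426.40/18 = 41.2°C.

41.2°C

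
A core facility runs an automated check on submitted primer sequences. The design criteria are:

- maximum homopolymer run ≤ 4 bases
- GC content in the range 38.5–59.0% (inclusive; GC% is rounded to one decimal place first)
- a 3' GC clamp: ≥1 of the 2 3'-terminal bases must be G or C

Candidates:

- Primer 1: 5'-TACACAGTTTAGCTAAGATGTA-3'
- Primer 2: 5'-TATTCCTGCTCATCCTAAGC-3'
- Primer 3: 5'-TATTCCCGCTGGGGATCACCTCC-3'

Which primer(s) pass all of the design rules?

Primer 2 only.

Primer 1 (22 nt, A=8 T=7 G=4 C=3): longest run = 3 ✓; GC 7/22 = 31.8%, outside 38.5–59.0% ✗; 3' end TA has 0 G/C, need ≥1 ✗ — fails.
Primer 2 (20 nt, A=4 T=7 G=2 C=7): longest run = 2 ✓; GC 9/20 = 45.0% ✓; 3' end GC has 2 G/C ✓ — passes.
Primer 3 (23 nt, A=3 T=6 G=5 C=9): longest run = 4 ✓; GC 14/23 = 60.9%, outside 38.5–59.0% ✗; 3' end CC has 2 G/C ✓ — fails.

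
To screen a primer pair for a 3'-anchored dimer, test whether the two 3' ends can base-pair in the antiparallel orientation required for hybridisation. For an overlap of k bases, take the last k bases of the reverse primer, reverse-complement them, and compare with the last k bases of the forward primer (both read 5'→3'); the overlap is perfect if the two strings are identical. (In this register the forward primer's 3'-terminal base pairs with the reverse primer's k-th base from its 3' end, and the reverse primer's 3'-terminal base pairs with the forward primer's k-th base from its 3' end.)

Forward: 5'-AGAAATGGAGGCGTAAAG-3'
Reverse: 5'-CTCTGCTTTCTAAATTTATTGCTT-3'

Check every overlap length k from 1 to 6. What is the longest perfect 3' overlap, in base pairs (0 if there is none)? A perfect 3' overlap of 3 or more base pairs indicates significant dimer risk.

Last 6 bases (5'→3') — forward …GTAAAG, reverse …TTGCTT.
Reverse complement of the reverse primer's last 6 bases: AAGCAA; its first k bases are the reverse complement of the reverse primer's last k bases, so a perfect k-base overlap needs the forward primer's last k bases to equal them.
Comparing (forward last k vs required): k=1: G vs A ✗; k=2: AG vs AA ✗; k=3: AAG vs AAG ✓; k=4: AAAG vs AAGC ✗; k=5: TAAAG vs AAGCA ✗; k=6: GTAAAG vs AAGCAA ✗.
Only k = 3 is perfect, so the longest perfect 3' overlap is 3.

Longest perfect overlap: 3 complementary base pairs; significant dimer risk (threshold 3).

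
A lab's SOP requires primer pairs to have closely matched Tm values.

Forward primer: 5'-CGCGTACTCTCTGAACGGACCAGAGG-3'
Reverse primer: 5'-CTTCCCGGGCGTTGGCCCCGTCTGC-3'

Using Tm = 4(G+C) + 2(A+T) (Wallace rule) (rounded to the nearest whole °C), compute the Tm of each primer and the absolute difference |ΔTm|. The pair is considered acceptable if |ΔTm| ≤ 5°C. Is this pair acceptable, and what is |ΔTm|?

Forward: A=6 T=4 G=8 C=8 → Tm = 2·10 + 4·16 = 84°C.
Reverse: A=0 T=6 G=8 C=11 → Tm = 2·6 + 4·19 = 88°C.
|ΔTm| = |84 − 88| = 4°C, ≤ 5°C.

|ΔTm| = 4°C; the pair is acceptable.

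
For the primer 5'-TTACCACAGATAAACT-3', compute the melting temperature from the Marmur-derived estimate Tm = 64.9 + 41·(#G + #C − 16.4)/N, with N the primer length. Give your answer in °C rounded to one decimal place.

Base counts: A=7, T=4, G=1, C=4; G+C = 5, N = 16.
Tm = 64.9 + 41·(5 − 16.4)/16 = 64.9 + -467.40/16 = 35.7°C.

35.7°C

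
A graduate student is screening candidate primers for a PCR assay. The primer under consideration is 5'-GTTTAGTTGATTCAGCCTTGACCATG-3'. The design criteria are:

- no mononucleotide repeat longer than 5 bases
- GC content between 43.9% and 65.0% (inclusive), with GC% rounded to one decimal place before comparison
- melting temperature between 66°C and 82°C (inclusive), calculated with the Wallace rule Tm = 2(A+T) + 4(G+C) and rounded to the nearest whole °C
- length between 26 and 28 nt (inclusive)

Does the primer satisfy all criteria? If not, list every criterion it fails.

Fails: GC content.

Base counts: A=5, T=10, G=6, C=5 (length 26).
homopolymer run: longest run = 3 ✓
GC content: GC 11/26 = 42.3%, outside 43.9–65.0% ✗
Tm: Tm = 2·15 + 4·11 = 74°C ✓
length: length 26 ✓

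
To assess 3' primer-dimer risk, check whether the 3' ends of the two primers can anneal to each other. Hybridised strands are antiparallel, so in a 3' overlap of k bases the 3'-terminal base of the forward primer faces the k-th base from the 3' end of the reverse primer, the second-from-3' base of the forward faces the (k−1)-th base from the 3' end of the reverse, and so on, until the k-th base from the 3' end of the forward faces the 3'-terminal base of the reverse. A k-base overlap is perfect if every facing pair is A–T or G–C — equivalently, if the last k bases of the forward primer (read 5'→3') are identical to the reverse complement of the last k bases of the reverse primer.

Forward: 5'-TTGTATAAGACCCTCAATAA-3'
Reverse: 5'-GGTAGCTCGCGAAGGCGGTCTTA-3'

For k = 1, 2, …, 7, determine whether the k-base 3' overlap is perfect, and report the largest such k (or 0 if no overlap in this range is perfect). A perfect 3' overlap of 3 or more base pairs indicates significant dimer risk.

Last 7 bases (5'→3') — forward …TCAATAA, reverse …GGTCTTA.
Reverse complement of the reverse primer's last 7 bases: TAAGACC; its first k bases are the reverse complement of the reverse primer's last k bases, so a perfect k-base overlap needs the forward primer's last k bases to equal them.
Comparing (forward last k vs required): k=1: A vs T ✗; k=2: AA vs TA ✗; k=3: TAA vs TAA ✓; k=4: ATAA vs TAAG ✗; k=5: AATAA vs TAAGA ✗; k=6: CAATAA vs TAAGAC ✗; k=7: TCAATAA vs TAAGACC ✗.
Only k = 3 is perfect, so the longest perfect 3' overlap is 3.

Longest perfect overlap: 3 complementary base pairs; significant dimer risk (threshold 3).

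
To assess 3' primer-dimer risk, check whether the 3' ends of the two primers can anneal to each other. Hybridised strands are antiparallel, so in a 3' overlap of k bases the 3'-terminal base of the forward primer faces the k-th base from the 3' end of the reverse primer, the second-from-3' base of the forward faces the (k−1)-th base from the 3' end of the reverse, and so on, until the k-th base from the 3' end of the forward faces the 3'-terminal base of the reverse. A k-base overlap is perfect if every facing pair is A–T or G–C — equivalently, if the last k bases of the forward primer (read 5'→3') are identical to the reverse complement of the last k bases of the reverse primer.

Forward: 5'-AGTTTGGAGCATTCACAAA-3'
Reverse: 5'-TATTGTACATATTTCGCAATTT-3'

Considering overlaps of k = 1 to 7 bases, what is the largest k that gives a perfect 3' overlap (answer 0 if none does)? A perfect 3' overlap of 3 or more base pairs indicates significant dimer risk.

Longest perfect overlap: 3 complementary base pairs; significant dimer risk (threshold 3).

Last 7 bases (5'→3') — forward …TCACAAA, reverse …GCAATTT.
Reverse complement of the reverse primer's last 7 bases: AAATTGC; its first k bases are the reverse complement of the reverse primer's last k bases, so a perfect k-base overlap needs the forward primer's last k bases to equal them.
Comparing (forward last k vs required): k=1: A vs A ✓; k=2: AA vs AA ✓; k=3: AAA vs AAA ✓; k=4: CAAA vs AAAT ✗; k=5: ACAAA vs AAATT ✗; k=6: CACAAA vs AAATTG ✗; k=7: TCACAAA vs AAATTGC ✗.
Perfect overlaps at k = 1, 2, 3; the largest is 3.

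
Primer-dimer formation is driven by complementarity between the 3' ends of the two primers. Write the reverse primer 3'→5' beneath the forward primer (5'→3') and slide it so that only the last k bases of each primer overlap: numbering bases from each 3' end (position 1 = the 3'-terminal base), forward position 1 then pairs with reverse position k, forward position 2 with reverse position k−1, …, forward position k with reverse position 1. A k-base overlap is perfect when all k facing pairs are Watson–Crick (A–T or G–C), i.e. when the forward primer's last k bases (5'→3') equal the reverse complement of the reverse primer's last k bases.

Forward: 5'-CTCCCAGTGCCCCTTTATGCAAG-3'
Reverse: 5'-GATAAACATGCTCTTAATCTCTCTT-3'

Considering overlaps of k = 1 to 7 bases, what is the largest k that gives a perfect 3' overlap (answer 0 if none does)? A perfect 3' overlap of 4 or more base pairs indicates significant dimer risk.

Longest perfect overlap: 3 complementary base pairs; below the dimer-risk threshold (threshold 4).

Last 7 bases (5'→3') — forward …ATGCAAG, reverse …CTCTCTT.
Reverse complement of the reverse primer's last 7 bases: AAGAGAG; its first k bases are the reverse complement of the reverse primer's last k bases, so a perfect k-base overlap needs the forward primer's last k bases to equal them.
Comparing (forward last k vs required): k=1: G vs A ✗; k=2: AG vs AA ✗; k=3: AAG vs AAG ✓; k=4: CAAG vs AAGA ✗; k=5: GCAAG vs AAGAG ✗; k=6: TGCAAG vs AAGAGA ✗; k=7: ATGCAAG vs AAGAGAG ✗.
Only k = 3 is perfect, so the longest perfect 3' overlap is 3.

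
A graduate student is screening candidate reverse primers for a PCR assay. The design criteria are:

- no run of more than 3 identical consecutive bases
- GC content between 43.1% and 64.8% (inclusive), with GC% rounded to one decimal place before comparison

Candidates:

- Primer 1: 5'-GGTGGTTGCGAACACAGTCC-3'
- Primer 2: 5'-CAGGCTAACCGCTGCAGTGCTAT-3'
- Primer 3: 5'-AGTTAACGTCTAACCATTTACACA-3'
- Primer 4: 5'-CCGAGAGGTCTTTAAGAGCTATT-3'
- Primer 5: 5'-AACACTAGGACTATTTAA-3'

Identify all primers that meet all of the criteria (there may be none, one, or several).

Primer 1 (20 nt, A=4 T=4 G=7 C=5): longest run = 2 ✓; GC 12/20 = 60.0% ✓ — passes.
Primer 2 (23 nt, A=5 T=5 G=6 C=7): longest run = 2 ✓; GC 13/23 = 56.5% ✓ — passes.
Primer 3 (24 nt, A=9 T=7 G=2 C=6): longest run = 3 ✓; GC 8/24 = 33.3%, outside 43.1–64.8% ✗ — fails.
Primer 4 (23 nt, A=6 T=7 G=6 C=4): longest run = 3 ✓; GC 10/23 = 43.5% ✓ — passes.
Primer 5 (18 nt, A=8 T=5 G=2 C=3): longest run = 3 ✓; GC 5/18 = 27.8%, outside 43.1–64.8% ✗ — fails.

Primer 1, Primer 2 and Primer 4.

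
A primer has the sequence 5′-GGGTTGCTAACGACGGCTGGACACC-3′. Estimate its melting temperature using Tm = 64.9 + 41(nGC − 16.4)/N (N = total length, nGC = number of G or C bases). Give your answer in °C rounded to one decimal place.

64.2°C

Base counts: A=5, T=4, G=9, C=7; G+C = 16, N = 25.
Tm = 64.9 + 41·(16 − 16.4)/25 = 64.9 + -16.40/25 = 64.2°C.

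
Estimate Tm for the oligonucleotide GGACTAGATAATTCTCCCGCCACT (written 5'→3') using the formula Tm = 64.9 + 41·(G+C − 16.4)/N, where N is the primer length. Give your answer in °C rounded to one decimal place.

Base counts: A=6, T=6, G=4, C=8; G+C = 12, N = 24.
Tm = 64.9 + 41·(12 − 16.4)/24 = 64.9 + -180.40/24 = 57.4°C.

57.4°C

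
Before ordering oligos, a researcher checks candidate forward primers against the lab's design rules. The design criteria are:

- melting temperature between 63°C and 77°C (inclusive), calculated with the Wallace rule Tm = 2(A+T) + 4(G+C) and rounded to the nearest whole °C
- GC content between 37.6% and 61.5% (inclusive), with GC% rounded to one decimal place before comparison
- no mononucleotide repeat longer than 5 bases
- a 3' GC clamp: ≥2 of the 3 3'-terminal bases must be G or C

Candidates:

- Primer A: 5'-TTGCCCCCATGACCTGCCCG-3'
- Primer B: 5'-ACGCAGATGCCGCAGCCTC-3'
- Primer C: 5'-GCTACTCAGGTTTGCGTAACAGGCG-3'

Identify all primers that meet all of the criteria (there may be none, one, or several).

None of the candidates satisfy all criteria.

Primer A (20 nt, A=2 T=4 G=4 C=10): Tm = 2·6 + 4·14 = 68°C ✓; GC 14/20 = 70.0%, outside 37.6–61.5% ✗; longest run = 5 ✓; 3' end CCG has 3 G/C ✓ — fails.
Primer B (19 nt, A=4 T=2 G=5 C=8): Tm = 2·6 + 4·13 = 64°C ✓; GC 13/19 = 68.4%, outside 37.6–61.5% ✗; longest run = 2 ✓; 3' end CTC has 2 G/C ✓ — fails.
Primer C (25 nt, A=5 T=6 G=8 C=6): Tm = 2·11 + 4·14 = 78°C, outside 63–77°C ✗; GC 14/25 = 56.0% ✓; longest run = 3 ✓; 3' end GCG has 3 G/C ✓ — fails.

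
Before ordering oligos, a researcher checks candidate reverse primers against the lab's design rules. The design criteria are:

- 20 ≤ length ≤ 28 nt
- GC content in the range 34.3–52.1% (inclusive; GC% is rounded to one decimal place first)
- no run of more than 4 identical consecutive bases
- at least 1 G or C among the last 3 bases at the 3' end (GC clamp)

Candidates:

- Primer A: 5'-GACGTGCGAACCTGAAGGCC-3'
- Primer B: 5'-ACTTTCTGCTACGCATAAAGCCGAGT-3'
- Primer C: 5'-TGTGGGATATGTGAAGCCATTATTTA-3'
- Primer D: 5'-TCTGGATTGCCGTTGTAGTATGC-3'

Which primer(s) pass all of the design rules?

Primer B and Primer D.

Primer A (20 nt, A=5 T=2 G=7 C=6): length 20 ✓; GC 13/20 = 65.0%, outside 34.3–52.1% ✗; longest run = 2 ✓; 3' end GCC has 3 G/C ✓ — fails.
Primer B (26 nt, A=7 T=7 G=5 C=7): length 26 ✓; GC 12/26 = 46.2% ✓; longest run = 3 ✓; 3' end AGT has 1 G/C ✓ — passes.
Primer C (26 nt, A=7 T=10 G=7 C=2): length 26 ✓; GC 9/26 = 34.6% ✓; longest run = 3 ✓; 3' end TTA has 0 G/C, need ≥1 ✗ — fails.
Primer D (23 nt, A=3 T=9 G=7 C=4): length 23 ✓; GC 11/23 = 47.8% ✓; longest run = 2 ✓; 3' end TGC has 2 G/C ✓ — passes.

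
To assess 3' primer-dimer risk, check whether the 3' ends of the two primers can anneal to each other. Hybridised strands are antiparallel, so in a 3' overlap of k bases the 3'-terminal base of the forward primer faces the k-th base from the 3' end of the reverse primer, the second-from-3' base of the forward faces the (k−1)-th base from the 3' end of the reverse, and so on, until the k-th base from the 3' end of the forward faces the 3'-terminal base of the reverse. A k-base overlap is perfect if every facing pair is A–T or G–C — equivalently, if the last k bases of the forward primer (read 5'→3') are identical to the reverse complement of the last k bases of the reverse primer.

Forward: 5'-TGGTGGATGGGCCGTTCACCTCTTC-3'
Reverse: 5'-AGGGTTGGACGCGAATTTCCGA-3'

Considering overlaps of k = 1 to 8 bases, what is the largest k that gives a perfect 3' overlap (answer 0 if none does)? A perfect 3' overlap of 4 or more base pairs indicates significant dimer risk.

Last 8 bases (5'→3') — forward …ACCTCTTC, reverse …ATTTCCGA.
Reverse complement of the reverse primer's last 8 bases: TCGGAAAT; its first k bases are the reverse complement of the reverse primer's last k bases, so a perfect k-base overlap needs the forward primer's last k bases to equal them.
Comparing (forward last k vs required): k=1: C vs T ✗; k=2: TC vs TC ✓; k=3: TTC vs TCG ✗; k=4: CTTC vs TCGG ✗; k=5: TCTTC vs TCGGA ✗; k=6: CTCTTC vs TCGGAA ✗; k=7: CCTCTTC vs TCGGAAA ✗; k=8: ACCTCTTC vs TCGGAAAT ✗.
Only k = 2 is perfect, so the longest perfect 3' overlap is 2.

Longest perfect overlap: 2 complementary base pairs; below the dimer-risk threshold (threshold 4).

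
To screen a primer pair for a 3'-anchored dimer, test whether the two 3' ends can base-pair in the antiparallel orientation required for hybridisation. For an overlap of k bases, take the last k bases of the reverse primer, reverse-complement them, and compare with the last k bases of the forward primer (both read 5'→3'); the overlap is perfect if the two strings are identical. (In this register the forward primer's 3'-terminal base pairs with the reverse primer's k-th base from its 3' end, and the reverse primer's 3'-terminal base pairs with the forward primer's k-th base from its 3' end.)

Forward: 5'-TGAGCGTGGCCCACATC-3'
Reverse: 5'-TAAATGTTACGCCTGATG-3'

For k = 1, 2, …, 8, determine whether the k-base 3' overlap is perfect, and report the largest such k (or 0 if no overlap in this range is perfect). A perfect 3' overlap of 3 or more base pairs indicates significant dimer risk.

Longest perfect overlap: 4 complementary base pairs; significant dimer risk (threshold 3).

Last 8 bases (5'→3') — forward …CCCACATC, reverse …GCCTGATG.
Reverse complement of the reverse primer's last 8 bases: CATCAGGC; its first k bases are the reverse complement of the reverse primer's last k bases, so a perfect k-base overlap needs the forward primer's last k bases to equal them.
Comparing (forward last k vs required): k=1: C vs C ✓; k=2: TC vs CA ✗; k=3: ATC vs CAT ✗; k=4: CATC vs CATC ✓; k=5: ACATC vs CATCA ✗; k=6: CACATC vs CATCAG ✗; k=7: CCACATC vs CATCAGG ✗; k=8: CCCACATC vs CATCAGGC ✗.
Perfect overlaps at k = 1, 4; the largest is 4.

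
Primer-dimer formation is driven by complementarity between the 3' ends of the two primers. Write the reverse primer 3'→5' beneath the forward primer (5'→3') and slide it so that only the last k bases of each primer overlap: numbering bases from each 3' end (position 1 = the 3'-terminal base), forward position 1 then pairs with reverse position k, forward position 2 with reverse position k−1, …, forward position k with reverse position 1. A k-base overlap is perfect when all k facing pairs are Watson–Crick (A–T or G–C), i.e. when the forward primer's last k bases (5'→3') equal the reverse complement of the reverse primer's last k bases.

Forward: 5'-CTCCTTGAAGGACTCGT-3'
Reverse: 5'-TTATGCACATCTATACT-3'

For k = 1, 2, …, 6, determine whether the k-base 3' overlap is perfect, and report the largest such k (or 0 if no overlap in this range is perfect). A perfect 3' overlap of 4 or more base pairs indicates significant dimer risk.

Last 6 bases (5'→3') — forward …ACTCGT, reverse …TATACT.
Reverse complement of the reverse primer's last 6 bases: AGTATA; its first k bases are the reverse complement of the reverse primer's last k bases, so a perfect k-base overlap needs the forward primer's last k bases to equal them.
Comparing (forward last k vs required): k=1: T vs A ✗; k=2: GT vs AG ✗; k=3: CGT vs AGT ✗; k=4: TCGT vs AGTA ✗; k=5: CTCGT vs AGTAT ✗; k=6: ACTCGT vs AGTATA ✗.
No overlap length from 1 to 6 is perfect, so the longest perfect 3' overlap is 0.

Longest perfect overlap: 0 complementary base pairs; below the dimer-risk threshold (threshold 4).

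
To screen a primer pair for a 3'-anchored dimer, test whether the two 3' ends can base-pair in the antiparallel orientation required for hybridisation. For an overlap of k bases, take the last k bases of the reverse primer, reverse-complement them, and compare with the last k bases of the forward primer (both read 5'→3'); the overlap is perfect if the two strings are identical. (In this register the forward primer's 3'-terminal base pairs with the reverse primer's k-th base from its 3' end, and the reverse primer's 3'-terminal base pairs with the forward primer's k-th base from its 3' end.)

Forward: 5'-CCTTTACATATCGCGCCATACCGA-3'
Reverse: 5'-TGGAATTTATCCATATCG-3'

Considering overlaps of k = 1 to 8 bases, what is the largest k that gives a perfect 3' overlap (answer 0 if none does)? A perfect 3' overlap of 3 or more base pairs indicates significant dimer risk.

Last 8 bases (5'→3') — forward …CATACCGA, reverse …CCATATCG.
Reverse complement of the reverse primer's last 8 bases: CGATATGG; its first k bases are the reverse complement of the reverse primer's last k bases, so a perfect k-base overlap needs the forward primer's last k bases to equal them.
Comparing (forward last k vs required): k=1: A vs C ✗; k=2: GA vs CG ✗; k=3: CGA vs CGA ✓; k=4: CCGA vs CGAT ✗; k=5: ACCGA vs CGATA ✗; k=6: TACCGA vs CGATAT ✗; k=7: ATACCGA vs CGATATG ✗; k=8: CATACCGA vs CGATATGG ✗.
Only k = 3 is perfect, so the longest perfect 3' overlap is 3.

Longest perfect overlap: 3 complementary base pairs; significant dimer risk (threshold 3).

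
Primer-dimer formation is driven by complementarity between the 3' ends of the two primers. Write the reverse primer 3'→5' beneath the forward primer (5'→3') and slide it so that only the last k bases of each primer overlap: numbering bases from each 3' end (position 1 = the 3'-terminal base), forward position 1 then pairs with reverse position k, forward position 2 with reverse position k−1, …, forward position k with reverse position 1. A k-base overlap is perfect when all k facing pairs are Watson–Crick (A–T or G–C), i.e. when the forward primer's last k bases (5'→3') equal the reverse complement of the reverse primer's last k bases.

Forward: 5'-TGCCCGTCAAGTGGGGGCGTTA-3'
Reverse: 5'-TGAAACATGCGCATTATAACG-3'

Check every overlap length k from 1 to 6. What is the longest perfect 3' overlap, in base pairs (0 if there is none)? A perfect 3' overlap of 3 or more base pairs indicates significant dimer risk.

Last 6 bases (5'→3') — forward …GCGTTA, reverse …ATAACG.
Reverse complement of the reverse primer's last 6 bases: CGTTAT; its first k bases are the reverse complement of the reverse primer's last k bases, so a perfect k-base overlap needs the forward primer's last k bases to equal them.
Comparing (forward last k vs required): k=1: A vs C ✗; k=2: TA vs CG ✗; k=3: TTA vs CGT ✗; k=4: GTTA vs CGTT ✗; k=5: CGTTA vs CGTTA ✓; k=6: GCGTTA vs CGTTAT ✗.
Only k = 5 is perfect, so the longest perfect 3' overlap is 5.

Longest perfect overlap: 5 complementary base pairs; significant dimer risk (threshold 3).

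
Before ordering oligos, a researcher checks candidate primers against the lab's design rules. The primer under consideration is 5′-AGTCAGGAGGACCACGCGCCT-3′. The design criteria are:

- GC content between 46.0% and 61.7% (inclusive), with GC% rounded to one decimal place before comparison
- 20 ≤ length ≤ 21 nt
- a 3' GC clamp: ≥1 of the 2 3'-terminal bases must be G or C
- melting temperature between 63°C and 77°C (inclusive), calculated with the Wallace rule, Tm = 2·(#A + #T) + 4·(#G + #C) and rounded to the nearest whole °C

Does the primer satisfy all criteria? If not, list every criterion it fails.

Base counts: A=5, T=2, G=7, C=7 (length 21).
GC content: GC 14/21 = 66.7%, outside 46.0–61.7% ✗
length: length 21 ✓
GC clamp: 3' end CT has 1 G/C ✓
Tm: Tm = 2·7 + 4·14 = 70°C ✓

Fails: GC content.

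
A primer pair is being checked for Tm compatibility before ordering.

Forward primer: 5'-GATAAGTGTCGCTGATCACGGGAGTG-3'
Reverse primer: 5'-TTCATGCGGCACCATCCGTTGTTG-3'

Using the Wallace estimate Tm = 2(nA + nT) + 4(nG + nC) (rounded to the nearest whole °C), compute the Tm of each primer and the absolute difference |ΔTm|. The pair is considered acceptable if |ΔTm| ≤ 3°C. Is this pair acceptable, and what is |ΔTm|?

Forward: A=6 T=6 G=10 C=4 → Tm = 2·12 + 4·14 = 80°C.
Reverse: A=3 T=8 G=6 C=7 → Tm = 2·11 + 4·13 = 74°C.
|ΔTm| = |80 − 74| = 6°C, > 3°C.

|ΔTm| = 6°C; the pair is not acceptable.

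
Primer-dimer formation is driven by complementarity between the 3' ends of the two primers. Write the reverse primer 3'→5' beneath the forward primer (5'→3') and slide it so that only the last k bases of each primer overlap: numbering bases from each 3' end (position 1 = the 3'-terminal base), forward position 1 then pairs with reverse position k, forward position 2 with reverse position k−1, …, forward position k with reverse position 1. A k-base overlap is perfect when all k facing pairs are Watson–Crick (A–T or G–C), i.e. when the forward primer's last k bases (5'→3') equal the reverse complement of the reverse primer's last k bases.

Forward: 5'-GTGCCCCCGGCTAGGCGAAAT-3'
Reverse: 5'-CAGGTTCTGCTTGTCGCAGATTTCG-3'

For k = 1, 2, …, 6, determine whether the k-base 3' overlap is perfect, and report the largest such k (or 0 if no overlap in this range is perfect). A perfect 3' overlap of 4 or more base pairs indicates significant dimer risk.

Last 6 bases (5'→3') — forward …CGAAAT, reverse …ATTTCG.
Reverse complement of the reverse primer's last 6 bases: CGAAAT; its first k bases are the reverse complement of the reverse primer's last k bases, so a perfect k-base overlap needs the forward primer's last k bases to equal them.
Comparing (forward last k vs required): k=1: T vs C ✗; k=2: AT vs CG ✗; k=3: AAT vs CGA ✗; k=4: AAAT vs CGAA ✗; k=5: GAAAT vs CGAAA ✗; k=6: CGAAAT vs CGAAAT ✓.
Only k = 6 is perfect, so the longest perfect 3' overlap is 6.

Longest perfect overlap: 6 complementary base pairs; significant dimer risk (threshold 4).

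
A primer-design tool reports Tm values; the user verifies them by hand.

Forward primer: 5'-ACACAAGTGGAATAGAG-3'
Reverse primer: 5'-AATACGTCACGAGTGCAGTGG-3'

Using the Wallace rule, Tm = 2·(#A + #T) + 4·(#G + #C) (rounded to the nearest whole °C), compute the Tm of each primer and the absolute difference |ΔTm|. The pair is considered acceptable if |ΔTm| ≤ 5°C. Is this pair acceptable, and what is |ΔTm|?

|ΔTm| = 16°C; the pair is not acceptable.

Forward: A=8 T=2 G=5 C=2 → Tm = 2·10 + 4·7 = 48°C.
Reverse: A=6 T=4 G=7 C=4 → Tm = 2·10 + 4·11 = 64°C.
|ΔTm| = |48 − 64| = 16°C, > 5°C.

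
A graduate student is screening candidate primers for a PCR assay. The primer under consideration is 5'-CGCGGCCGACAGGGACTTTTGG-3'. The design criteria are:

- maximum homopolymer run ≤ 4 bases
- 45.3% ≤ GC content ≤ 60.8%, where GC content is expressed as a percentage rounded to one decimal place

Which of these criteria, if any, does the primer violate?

Fails: GC content.

Base counts: A=3, T=4, G=9, C=6 (length 22).
homopolymer run: longest run = 4 ✓
GC content: GC 15/22 = 68.2%, outside 45.3–60.8% ✗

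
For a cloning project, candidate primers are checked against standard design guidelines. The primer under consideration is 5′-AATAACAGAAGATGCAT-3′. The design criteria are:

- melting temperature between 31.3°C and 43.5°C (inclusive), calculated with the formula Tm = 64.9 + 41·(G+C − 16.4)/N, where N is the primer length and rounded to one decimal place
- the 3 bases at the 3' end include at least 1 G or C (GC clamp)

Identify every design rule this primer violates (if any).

Base counts: A=9, T=3, G=3, C=2 (length 17).
Tm: Tm = 64.9 + 41·(5 − 16.4)/17 = 37.4°C ✓
GC clamp: 3' end CAT has 1 G/C ✓

Meets all criteria.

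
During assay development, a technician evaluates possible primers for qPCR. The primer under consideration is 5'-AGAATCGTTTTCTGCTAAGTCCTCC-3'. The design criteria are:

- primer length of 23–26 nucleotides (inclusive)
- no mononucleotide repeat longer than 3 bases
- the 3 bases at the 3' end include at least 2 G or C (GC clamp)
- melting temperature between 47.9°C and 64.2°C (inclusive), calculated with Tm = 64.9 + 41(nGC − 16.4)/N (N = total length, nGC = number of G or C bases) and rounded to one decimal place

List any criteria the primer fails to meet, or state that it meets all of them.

Fails: homopolymer run.

Base counts: A=5, T=9, G=4, C=7 (length 25).
length: length 25 ✓
homopolymer run: longest run = 4, exceeds 3 ✗
GC clamp: 3' end TCC has 2 G/C ✓
Tm: Tm = 64.9 + 41·(11 − 16.4)/25 = 56.0°C ✓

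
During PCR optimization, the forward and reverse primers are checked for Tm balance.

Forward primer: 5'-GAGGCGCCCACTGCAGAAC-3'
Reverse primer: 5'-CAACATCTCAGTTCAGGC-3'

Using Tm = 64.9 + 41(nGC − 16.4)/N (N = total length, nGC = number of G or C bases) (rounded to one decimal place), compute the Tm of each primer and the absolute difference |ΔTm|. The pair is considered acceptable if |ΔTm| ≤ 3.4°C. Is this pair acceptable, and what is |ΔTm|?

Forward: G+C = 13, N = 19 → Tm = 64.9 + 41·(13 − 16.4)/19 = 57.6°C.
Reverse: G+C = 9, N = 18 → Tm = 64.9 + 41·(9 − 16.4)/18 = 48.0°C.
|ΔTm| = |57.6 − 48.0| = 9.6°C, > 3.4°C.

|ΔTm| = 9.6°C; the pair is not acceptable.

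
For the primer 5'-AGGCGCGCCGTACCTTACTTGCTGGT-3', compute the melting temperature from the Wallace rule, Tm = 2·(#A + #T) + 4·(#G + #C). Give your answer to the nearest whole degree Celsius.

84°C

Base counts: A=3, T=7, G=8, C=8 (length 26).
Tm = 2·(3+7) + 4·(8+8) = 2·10 + 4·16 = 20 + 64 = 84°C.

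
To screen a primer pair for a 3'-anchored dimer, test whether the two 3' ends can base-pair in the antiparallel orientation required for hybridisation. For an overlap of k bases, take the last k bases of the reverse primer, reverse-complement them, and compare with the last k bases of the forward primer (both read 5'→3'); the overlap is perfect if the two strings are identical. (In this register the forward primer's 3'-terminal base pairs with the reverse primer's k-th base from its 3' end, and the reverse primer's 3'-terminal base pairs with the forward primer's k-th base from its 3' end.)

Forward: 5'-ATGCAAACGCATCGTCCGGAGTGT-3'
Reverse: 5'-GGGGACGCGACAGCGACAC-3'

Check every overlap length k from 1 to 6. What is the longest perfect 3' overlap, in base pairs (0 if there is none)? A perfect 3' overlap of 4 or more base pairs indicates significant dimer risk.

Longest perfect overlap: 4 complementary base pairs; significant dimer risk (threshold 4).

Last 6 bases (5'→3') — forward …GAGTGT, reverse …CGACAC.
Reverse complement of the reverse primer's last 6 bases: GTGTCG; its first k bases are the reverse complement of the reverse primer's last k bases, so a perfect k-base overlap needs the forward primer's last k bases to equal them.
Comparing (forward last k vs required): k=1: T vs G ✗; k=2: GT vs GT ✓; k=3: TGT vs GTG ✗; k=4: GTGT vs GTGT ✓; k=5: AGTGT vs GTGTC ✗; k=6: GAGTGT vs GTGTCG ✗.
Perfect overlaps at k = 2, 4; the largest is 4.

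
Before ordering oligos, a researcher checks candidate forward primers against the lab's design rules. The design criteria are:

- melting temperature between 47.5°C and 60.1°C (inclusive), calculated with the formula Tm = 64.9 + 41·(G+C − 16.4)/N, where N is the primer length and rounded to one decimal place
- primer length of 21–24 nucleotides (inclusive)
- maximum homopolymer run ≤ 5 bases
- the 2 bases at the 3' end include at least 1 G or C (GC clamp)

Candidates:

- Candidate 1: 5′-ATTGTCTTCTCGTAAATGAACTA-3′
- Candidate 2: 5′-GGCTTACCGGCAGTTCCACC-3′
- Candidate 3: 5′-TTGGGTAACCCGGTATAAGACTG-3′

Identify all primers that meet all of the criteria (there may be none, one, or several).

Candidate 3 only.

Candidate 1 (23 nt, A=7 T=9 G=3 C=4): Tm = 64.9 + 41·(7 − 16.4)/23 = 48.1°C ✓; length 23 ✓; longest run = 3 ✓; 3' end TA has 0 G/C, need ≥1 ✗ — fails.
Candidate 2 (20 nt, A=3 T=4 G=5 C=8): Tm = 64.9 + 41·(13 − 16.4)/20 = 57.9°C ✓; length 20, outside 21–24 ✗; longest run = 2 ✓; 3' end CC has 2 G/C ✓ — fails.
Candidate 3 (23 nt, A=6 T=6 G=7 C=4): Tm = 64.9 + 41·(11 − 16.4)/23 = 55.3°C ✓; length 23 ✓; longest run = 3 ✓; 3' end TG has 1 G/C ✓ — passes.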